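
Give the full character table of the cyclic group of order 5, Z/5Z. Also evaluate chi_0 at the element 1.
Character table of Z/5Z (irreps indexed chi_0,...,chi_4 with chi_k(m) = zeta_5^(k*m), zeta_5 = exp(2*pi*i/5)):
  irrep \ class  {0} (size 1)  {1} (size 1)    {2} (size 1)    {3} (size 1)    {4} (size 1)  
  chi_0          1             1               1               1               1             
  chi_1          1             exp(2*I*pi/5)   exp(4*I*pi/5)   exp(-4*I*pi/5)  exp(-2*I*pi/5)
  chi_2          1             exp(4*I*pi/5)   exp(-2*I*pi/5)  exp(2*I*pi/5)   exp(-4*I*pi/5)
  chi_3          1             exp(-4*I*pi/5)  exp(2*I*pi/5)   exp(-2*I*pi/5)  exp(4*I*pi/5) 
  chi_4          1             exp(-2*I*pi/5)  exp(-4*I*pi/5)  exp(4*I*pi/5)   exp(2*I*pi/5) 

Spot check: chi_0(1) = zeta_5^(0*1) = zeta_5^0 = 1.

Solution. Z/5Z is abelian, so all 5 irreducible complex representations are 1-dimensional. They are given by chi_k(m) = zeta_5^(k*m) for k = 0,...,4. Row orthogonality: sum_m chi_k(m) conj(chi_l(m)) = 5 * [k = l].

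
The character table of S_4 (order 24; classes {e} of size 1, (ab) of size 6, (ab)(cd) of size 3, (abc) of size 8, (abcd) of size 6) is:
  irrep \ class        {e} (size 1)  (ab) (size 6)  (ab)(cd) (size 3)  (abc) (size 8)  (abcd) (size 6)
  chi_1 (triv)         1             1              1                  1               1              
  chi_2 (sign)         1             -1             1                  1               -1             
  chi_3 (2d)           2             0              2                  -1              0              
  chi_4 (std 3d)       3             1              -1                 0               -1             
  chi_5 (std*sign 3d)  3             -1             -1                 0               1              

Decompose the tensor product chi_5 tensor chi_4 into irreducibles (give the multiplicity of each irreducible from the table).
chi_5 tensor chi_4 = chi_2 + chi_3 + chi_4 + chi_5 (all other irreducibles have multiplicity 0).

Solution. The character of a tensor product is the pointwise product (chi_5 * chi_4)(C) = chi_5(C) * chi_4(C):
  {e}: (3)*(3), (ab): (-1)*(1), (ab)(cd): (-1)*(-1), (abc): (0)*(0), (abcd): (1)*(-1)
so (chi_5 * chi_4) takes values
  {e} -> 9, (ab) -> -1, (ab)(cd) -> 1, (abc) -> 0, (abcd) -> -1.
Now take the inner product of this character with each irreducible chi from the table, <chi_5*chi_4, chi> = (1/24) sum_C |C| (chi_5*chi_4)(C) conj(chi(C)):
  <chi_5*chi_4, chi_1> = (1/24)[1*(9)*conj(1) + 6*(-1)*conj(1) + 3*(1)*conj(1) + 8*(0)*conj(1) + 6*(-1)*conj(1)]
      = (1/24)[(9) + (-6) + (3) + (0) + (-6)] = 0/24 = 0
  <chi_5*chi_4, chi_2> = (1/24)[1*(9)*conj(1) + 6*(-1)*conj(-1) + 3*(1)*conj(1) + 8*(0)*conj(1) + 6*(-1)*conj(-1)]
      = (1/24)[(9) + (6) + (3) + (0) + (6)] = 24/24 = 1
  <chi_5*chi_4, chi_3> = (1/24)[1*(9)*conj(2) + 6*(-1)*conj(0) + 3*(1)*conj(2) + 8*(0)*conj(-1) + 6*(-1)*conj(0)]
      = (1/24)[(18) + (0) + (6) + (0) + (0)] = 24/24 = 1
  <chi_5*chi_4, chi_4> = (1/24)[1*(9)*conj(3) + 6*(-1)*conj(1) + 3*(1)*conj(-1) + 8*(0)*conj(0) + 6*(-1)*conj(-1)]
      = (1/24)[(27) + (-6) + (-3) + (0) + (6)] = 24/24 = 1
  <chi_5*chi_4, chi_5> = (1/24)[1*(9)*conj(3) + 6*(-1)*conj(-1) + 3*(1)*conj(-1) + 8*(0)*conj(0) + 6*(-1)*conj(1)]
      = (1/24)[(27) + (6) + (-3) + (0) + (-6)] = 24/24 = 1
Hence the multiplicities are chi_2: 1, chi_3: 1, chi_4: 1, chi_5: 1. Dimension check: dim(chi_5)*dim(chi_4) = 3*3 = 9 and sum (mult * dim) = 1*1 + 1*2 + 1*3 + 1*3 = 9.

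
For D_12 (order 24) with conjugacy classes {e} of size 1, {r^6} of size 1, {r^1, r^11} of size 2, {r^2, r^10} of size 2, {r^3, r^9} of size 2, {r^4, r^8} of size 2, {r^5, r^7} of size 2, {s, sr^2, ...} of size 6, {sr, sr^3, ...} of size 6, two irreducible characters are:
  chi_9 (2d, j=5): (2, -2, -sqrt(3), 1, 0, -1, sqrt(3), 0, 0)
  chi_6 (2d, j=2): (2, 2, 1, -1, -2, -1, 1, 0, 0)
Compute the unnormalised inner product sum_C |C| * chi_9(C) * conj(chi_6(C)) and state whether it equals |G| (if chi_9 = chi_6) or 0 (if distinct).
Sum = 0; so <chi_9, chi_6> = 0 (distinct irreducibles are orthogonal).

Why: Compute term by term over conjugacy classes (|C| * chi_9(C) * conj(chi_6(C))):
  1*(2)*conj(2) + 1*(-2)*conj(2) + 2*(-sqrt(3))*conj(1) + 2*(1)*conj(-1) + 2*(0)*conj(-2) + 2*(-1)*conj(-1) + 2*(sqrt(3))*conj(1) + 6*(0)*conj(0) + 6*(0)*conj(0)
  = (4) + (-4) + (-2*sqrt(3)) + (-2) + (0) + (2) + (2*sqrt(3)) + (0) + (0)
  = 0.
Dividing by |G| = 24 gives 0/24 = 0, matching the row-orthogonality relation <chi_9, chi_6> = [chi_9 = chi_6].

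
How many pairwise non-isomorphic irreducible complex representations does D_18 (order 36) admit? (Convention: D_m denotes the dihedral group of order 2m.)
12

Working: The number of irreducible complex representations of a finite group equals its number of conjugacy classes. D_18 has 12 conjugacy classes (n/2 + 3 for n even), so D_18 (order 36) has exactly 12 irreducible complex representations.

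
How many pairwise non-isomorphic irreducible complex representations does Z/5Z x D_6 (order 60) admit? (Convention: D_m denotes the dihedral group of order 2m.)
30

Explanation: The number of irreducible complex representations of a finite group equals its number of conjugacy classes. For a direct product, #classes(G x H) = #classes(G) * #classes(H). Z/5Z has 5 classes (abelian), D_6 has 6 classes, so 5 * 6 = 30, so Z/5Z x D_6 (order 60) has exactly 30 irreducible complex representations.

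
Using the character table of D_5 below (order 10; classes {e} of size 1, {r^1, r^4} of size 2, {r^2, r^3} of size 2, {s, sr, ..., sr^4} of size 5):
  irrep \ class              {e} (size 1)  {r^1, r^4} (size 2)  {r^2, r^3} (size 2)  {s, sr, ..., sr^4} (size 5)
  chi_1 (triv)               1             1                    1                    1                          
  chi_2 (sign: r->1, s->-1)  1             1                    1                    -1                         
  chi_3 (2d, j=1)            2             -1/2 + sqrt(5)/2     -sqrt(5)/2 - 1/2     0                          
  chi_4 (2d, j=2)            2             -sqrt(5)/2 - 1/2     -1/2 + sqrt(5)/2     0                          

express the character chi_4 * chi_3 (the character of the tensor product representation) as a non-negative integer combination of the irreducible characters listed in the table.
chi_4 tensor chi_3 = chi_3 + chi_4 (all other irreducibles have multiplicity 0).

Argument: The character of a tensor product is the pointwise product (chi_4 * chi_3)(C) = chi_4(C) * chi_3(C):
  {e}: (2)*(2), {r^1, r^4}: (-sqrt(5)/2 - 1/2)*(-1/2 + sqrt(5)/2), {r^2, r^3}: (-1/2 + sqrt(5)/2)*(-sqrt(5)/2 - 1/2), {s, sr, ..., sr^4}: (0)*(0)
so (chi_4 * chi_3) takes values
  {e} -> 4, {r^1, r^4} -> -1, {r^2, r^3} -> -1, {s, sr, ..., sr^4} -> 0.
Now take the inner product of this character with each irreducible chi from the table, <chi_4*chi_3, chi> = (1/10) sum_C |C| (chi_4*chi_3)(C) conj(chi(C)):
  <chi_4*chi_3, chi_1> = (1/10)[1*(4)*conj(1) + 2*(-1)*conj(1) + 2*(-1)*conj(1) + 5*(0)*conj(1)]
      = (1/10)[(4) + (-2) + (-2) + (0)] = 0/10 = 0
  <chi_4*chi_3, chi_2> = (1/10)[1*(4)*conj(1) + 2*(-1)*conj(1) + 2*(-1)*conj(1) + 5*(0)*conj(-1)]
      = (1/10)[(4) + (-2) + (-2) + (0)] = 0/10 = 0
  <chi_4*chi_3, chi_3> = (1/10)[1*(4)*conj(2) + 2*(-1)*conj(-1/2 + sqrt(5)/2) + 2*(-1)*conj(-sqrt(5)/2 - 1/2) + 5*(0)*conj(0)]
      = (1/10)[(8) + (1 - sqrt(5)) + (1 + sqrt(5)) + (0)] = 10/10 = 1
  <chi_4*chi_3, chi_4> = (1/10)[1*(4)*conj(2) + 2*(-1)*conj(-sqrt(5)/2 - 1/2) + 2*(-1)*conj(-1/2 + sqrt(5)/2) + 5*(0)*conj(0)]
      = (1/10)[(8) + (1 + sqrt(5)) + (1 - sqrt(5)) + (0)] = 10/10 = 1
Hence the multiplicities are chi_3: 1, chi_4: 1. Dimension check: dim(chi_4)*dim(chi_3) = 2*2 = 4 and sum (mult * dim) = 1*2 + 1*2 = 4.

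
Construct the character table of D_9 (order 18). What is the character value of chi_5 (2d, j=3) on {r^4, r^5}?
Conjugacy classes: {e} of size 1, {r^1, r^8} of size 2, {r^2, r^7} of size 2, {r^3, r^6} of size 2, {r^4, r^5} of size 2, {s, sr, ..., sr^8} of size 9.
Character table:
  irrep \ class              {e} (size 1)  {r^1, r^8} (size 2)  {r^2, r^7} (size 2)  {r^3, r^6} (size 2)  {r^4, r^5} (size 2)  {s, sr, ..., sr^8} (size 9)
  chi_1 (triv)               1             1                    1                    1                    1                    1                          
  chi_2 (sign: r->1, s->-1)  1             1                    1                    1                    1                    -1                         
  chi_3 (2d, j=1)            2             2*cos(2*pi/9)        2*cos(4*pi/9)        -1                   -2*cos(pi/9)         0                          
  chi_4 (2d, j=2)            2             2*cos(4*pi/9)        -2*cos(pi/9)         -1                   2*cos(2*pi/9)        0                          
  chi_5 (2d, j=3)            2             -1                   -1                   2                    -1                   0                          
  chi_6 (2d, j=4)            2             -2*cos(pi/9)         2*cos(2*pi/9)        -1                   2*cos(4*pi/9)        0                          

Spot check: chi_5 (2d, j=3) on {r^4, r^5} = -1.

Explanation: D_9 has order 2*9 = 18 with 6 conjugacy classes, hence 6 irreducibles. Sum of squared dims 1 + 1 + 4 + 4 + 4 + 4 = 18 = |G|. Linear characters come from the abelianisation; the 2-dimensional irreps have character r^k -> 2*cos(2*pi*j*k/9), reflections -> 0.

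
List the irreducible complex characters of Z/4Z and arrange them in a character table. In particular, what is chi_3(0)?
Character table of Z/4Z (irreps indexed chi_0,...,chi_3 with chi_k(m) = zeta_4^(k*m), zeta_4 = exp(2*pi*i/4)):
  irrep \ class  {0} (size 1)  {1} (size 1)  {2} (size 1)  {3} (size 1)
  chi_0          1             1             1             1           
  chi_1          1             I             -1            -I          
  chi_2          1             -1            1             -1          
  chi_3          1             -I            -1            I           

Spot check: chi_3(0) = zeta_4^(3*0) = zeta_4^0 = 1.

Details: Z/4Z is abelian, so all 4 irreducible complex representations are 1-dimensional. They are given by chi_k(m) = zeta_4^(k*m) for k = 0,...,3. Row orthogonality: sum_m chi_k(m) conj(chi_l(m)) = 4 * [k = l].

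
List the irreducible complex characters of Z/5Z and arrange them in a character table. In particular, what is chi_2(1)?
Character table of Z/5Z (irreps indexed chi_0,...,chi_4 with chi_k(m) = zeta_5^(k*m), zeta_5 = exp(2*pi*i/5)):
  irrep \ class  {0} (size 1)  {1} (size 1)    {2} (size 1)    {3} (size 1)    {4} (size 1)  
  chi_0          1             1               1               1               1             
  chi_1          1             exp(2*I*pi/5)   exp(4*I*pi/5)   exp(-4*I*pi/5)  exp(-2*I*pi/5)
  chi_2          1             exp(4*I*pi/5)   exp(-2*I*pi/5)  exp(2*I*pi/5)   exp(-4*I*pi/5)
  chi_3          1             exp(-4*I*pi/5)  exp(2*I*pi/5)   exp(-2*I*pi/5)  exp(4*I*pi/5) 
  chi_4          1             exp(-2*I*pi/5)  exp(-4*I*pi/5)  exp(4*I*pi/5)   exp(2*I*pi/5) 

Spot check: chi_2(1) = zeta_5^(2*1) = zeta_5^2 = exp(4*I*pi/5).

Justification: Z/5Z is abelian, so all 5 irreducible complex representations are 1-dimensional. They are given by chi_k(m) = zeta_5^(k*m) for k = 0,...,4. Row orthogonality: sum_m chi_k(m) conj(chi_l(m)) = 5 * [k = l].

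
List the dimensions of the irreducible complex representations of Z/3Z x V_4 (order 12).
Dimensions: 1, 1, 1, 1, 1, 1, 1, 1, 1, 1, 1, 1

Why: There are 12 irreducibles (= number of conjugacy classes). Their dimensions d_i satisfy sum d_i^2 = |G| = 12: 1 + 1 + 1 + 1 + 1 + 1 + 1 + 1 + 1 + 1 + 1 + 1 = 12. (For the product with Z/3Z: each of the 3 1-dim characters of Z/3Z tensors with each irrep of V_4, giving 3 copies of each V_4-dimension.)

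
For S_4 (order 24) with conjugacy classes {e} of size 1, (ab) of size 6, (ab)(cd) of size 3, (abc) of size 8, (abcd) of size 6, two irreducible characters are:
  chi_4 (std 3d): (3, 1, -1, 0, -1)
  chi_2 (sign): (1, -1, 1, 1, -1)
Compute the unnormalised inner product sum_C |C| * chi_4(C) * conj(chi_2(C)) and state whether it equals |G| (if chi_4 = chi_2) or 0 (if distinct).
Sum = 0; so <chi_4, chi_2> = 0 (distinct irreducibles are orthogonal).

Derivation: Compute term by term over conjugacy classes (|C| * chi_4(C) * conj(chi_2(C))):
  1*(3)*conj(1) + 6*(1)*conj(-1) + 3*(-1)*conj(1) + 8*(0)*conj(1) + 6*(-1)*conj(-1)
  = (3) + (-6) + (-3) + (0) + (6)
  = 0.
Dividing by |G| = 24 gives 0/24 = 0, matching the row-orthogonality relation <chi_4, chi_2> = [chi_4 = chi_2].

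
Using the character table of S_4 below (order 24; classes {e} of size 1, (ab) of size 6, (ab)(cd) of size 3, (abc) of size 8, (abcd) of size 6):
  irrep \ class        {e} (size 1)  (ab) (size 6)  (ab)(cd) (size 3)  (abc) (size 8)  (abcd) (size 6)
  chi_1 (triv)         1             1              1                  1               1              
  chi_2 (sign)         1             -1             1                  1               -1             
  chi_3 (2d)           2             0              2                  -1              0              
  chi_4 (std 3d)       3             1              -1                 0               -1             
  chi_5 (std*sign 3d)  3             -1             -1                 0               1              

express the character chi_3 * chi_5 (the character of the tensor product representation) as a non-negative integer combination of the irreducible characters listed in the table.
chi_3 tensor chi_5 = chi_4 + chi_5 (all other irreducibles have multiplicity 0).

Explanation: The character of a tensor product is the pointwise product (chi_3 * chi_5)(C) = chi_3(C) * chi_5(C):
  {e}: (2)*(3), (ab): (0)*(-1), (ab)(cd): (2)*(-1), (abc): (-1)*(0), (abcd): (0)*(1)
so (chi_3 * chi_5) takes values
  {e} -> 6, (ab) -> 0, (ab)(cd) -> -2, (abc) -> 0, (abcd) -> 0.
Now take the inner product of this character with each irreducible chi from the table, <chi_3*chi_5, chi> = (1/24) sum_C |C| (chi_3*chi_5)(C) conj(chi(C)):
  <chi_3*chi_5, chi_1> = (1/24)[1*(6)*conj(1) + 6*(0)*conj(1) + 3*(-2)*conj(1) + 8*(0)*conj(1) + 6*(0)*conj(1)]
      = (1/24)[(6) + (0) + (-6) + (0) + (0)] = 0/24 = 0
  <chi_3*chi_5, chi_2> = (1/24)[1*(6)*conj(1) + 6*(0)*conj(-1) + 3*(-2)*conj(1) + 8*(0)*conj(1) + 6*(0)*conj(-1)]
      = (1/24)[(6) + (0) + (-6) + (0) + (0)] = 0/24 = 0
  <chi_3*chi_5, chi_3> = (1/24)[1*(6)*conj(2) + 6*(0)*conj(0) + 3*(-2)*conj(2) + 8*(0)*conj(-1) + 6*(0)*conj(0)]
      = (1/24)[(12) + (0) + (-12) + (0) + (0)] = 0/24 = 0
  <chi_3*chi_5, chi_4> = (1/24)[1*(6)*conj(3) + 6*(0)*conj(1) + 3*(-2)*conj(-1) + 8*(0)*conj(0) + 6*(0)*conj(-1)]
      = (1/24)[(18) + (0) + (6) + (0) + (0)] = 24/24 = 1
  <chi_3*chi_5, chi_5> = (1/24)[1*(6)*conj(3) + 6*(0)*conj(-1) + 3*(-2)*conj(-1) + 8*(0)*conj(0) + 6*(0)*conj(1)]
      = (1/24)[(18) + (0) + (6) + (0) + (0)] = 24/24 = 1
Hence the multiplicities are chi_4: 1, chi_5: 1. Dimension check: dim(chi_3)*dim(chi_5) = 2*3 = 6 and sum (mult * dim) = 1*3 + 1*3 = 6.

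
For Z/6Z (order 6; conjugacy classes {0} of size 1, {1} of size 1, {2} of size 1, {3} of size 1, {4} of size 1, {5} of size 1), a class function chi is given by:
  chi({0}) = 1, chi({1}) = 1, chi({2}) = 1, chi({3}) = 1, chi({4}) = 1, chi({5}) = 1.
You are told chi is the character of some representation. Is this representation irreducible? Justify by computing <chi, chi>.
Irreducible: <chi, chi> = 1.

Proof sketch: <chi, chi> = (1/|G|) sum_C |C| * |chi(C)|^2 = (1/6)[1*|1|^2 + 1*|1|^2 + 1*|1|^2 + 1*|1|^2 + 1*|1|^2 + 1*|1|^2]
  = (1/6)[(1) + (1) + (1) + (1) + (1) + (1)] = 6/6 = 1.
(Exp terms are combined using exp(i*s)*conj(exp(i*t)) = exp(i*(s-t)), and sums of them are collapsed using the identity that for every m > 1 the m distinct m-th roots of unity sum to 0, e.g. 1 + exp(2*I*pi/3) + exp(-2*I*pi/3) = 0.)
A character is irreducible iff <chi, chi> = 1, so this representation is irreducible.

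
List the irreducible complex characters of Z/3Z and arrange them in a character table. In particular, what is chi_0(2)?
Character table of Z/3Z (irreps indexed chi_0,...,chi_2 with chi_k(m) = zeta_3^(k*m), zeta_3 = exp(2*pi*i/3)):
  irrep \ class  {0} (size 1)  {1} (size 1)    {2} (size 1)  
  chi_0          1             1               1             
  chi_1          1             exp(2*I*pi/3)   exp(-2*I*pi/3)
  chi_2          1             exp(-2*I*pi/3)  exp(2*I*pi/3) 

Spot check: chi_0(2) = zeta_3^(0*2) = zeta_3^0 = 1.

Reasoning: Z/3Z is abelian, so all 3 irreducible complex representations are 1-dimensional. They are given by chi_k(m) = zeta_3^(k*m) for k = 0,...,2. Row orthogonality: sum_m chi_k(m) conj(chi_l(m)) = 3 * [k = l].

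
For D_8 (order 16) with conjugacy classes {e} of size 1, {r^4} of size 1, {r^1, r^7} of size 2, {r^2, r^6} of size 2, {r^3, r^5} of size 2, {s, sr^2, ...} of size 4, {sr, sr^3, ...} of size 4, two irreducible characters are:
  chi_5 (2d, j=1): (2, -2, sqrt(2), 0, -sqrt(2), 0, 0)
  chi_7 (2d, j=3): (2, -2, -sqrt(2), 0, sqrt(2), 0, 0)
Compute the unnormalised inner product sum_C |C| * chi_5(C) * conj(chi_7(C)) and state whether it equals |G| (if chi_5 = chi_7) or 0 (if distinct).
Sum = 0; so <chi_5, chi_7> = 0 (distinct irreducibles are orthogonal).

Why: Compute term by term over conjugacy classes (|C| * chi_5(C) * conj(chi_7(C))):
  1*(2)*conj(2) + 1*(-2)*conj(-2) + 2*(sqrt(2))*conj(-sqrt(2)) + 2*(0)*conj(0) + 2*(-sqrt(2))*conj(sqrt(2)) + 4*(0)*conj(0) + 4*(0)*conj(0)
  = (4) + (4) + (-4) + (0) + (-4) + (0) + (0)
  = 0.
Dividing by |G| = 16 gives 0/16 = 0, matching the row-orthogonality relation <chi_5, chi_7> = [chi_5 = chi_7].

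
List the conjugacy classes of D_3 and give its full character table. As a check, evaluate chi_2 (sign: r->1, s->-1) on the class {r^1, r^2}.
Conjugacy classes: {e} of size 1, {r^1, r^2} of size 2, {s, sr, ..., sr^2} of size 3.
Character table:
  irrep \ class              {e} (size 1)  {r^1, r^2} (size 2)  {s, sr, ..., sr^2} (size 3)
  chi_1 (triv)               1             1                    1                          
  chi_2 (sign: r->1, s->-1)  1             1                    -1                         
  chi_3 (2d, j=1)            2             -1                   0                          

Spot check: chi_2 (sign: r->1, s->-1) on {r^1, r^2} = 1.

Solution. D_3 has order 2*3 = 6 with 3 conjugacy classes, hence 3 irreducibles. Sum of squared dims 1 + 1 + 4 = 6 = |G|. Linear characters come from the abelianisation; the 2-dimensional irreps have character r^k -> 2*cos(2*pi*j*k/3), reflections -> 0.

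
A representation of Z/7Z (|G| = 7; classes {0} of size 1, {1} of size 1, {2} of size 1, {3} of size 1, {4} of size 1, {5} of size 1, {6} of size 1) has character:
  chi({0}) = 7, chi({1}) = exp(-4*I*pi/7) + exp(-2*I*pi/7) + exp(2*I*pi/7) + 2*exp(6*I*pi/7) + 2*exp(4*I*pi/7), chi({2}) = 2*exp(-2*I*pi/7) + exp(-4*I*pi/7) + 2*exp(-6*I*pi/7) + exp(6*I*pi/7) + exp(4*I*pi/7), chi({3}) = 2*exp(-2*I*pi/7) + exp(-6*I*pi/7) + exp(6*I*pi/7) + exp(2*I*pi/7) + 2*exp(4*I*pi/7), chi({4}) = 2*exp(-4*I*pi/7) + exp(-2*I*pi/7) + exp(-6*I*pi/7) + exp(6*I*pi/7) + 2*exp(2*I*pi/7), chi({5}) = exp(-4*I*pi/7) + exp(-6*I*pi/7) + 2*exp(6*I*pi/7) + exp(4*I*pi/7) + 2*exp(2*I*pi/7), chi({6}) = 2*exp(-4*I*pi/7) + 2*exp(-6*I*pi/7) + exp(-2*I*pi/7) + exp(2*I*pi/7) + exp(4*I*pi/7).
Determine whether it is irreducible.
Not irreducible (reducible): <chi, chi> = 11 > 1.

Details: <chi, chi> = (1/|G|) sum_C |C| * |chi(C)|^2 = (1/7)[1*|7|^2 + 1*|exp(-4*I*pi/7) + exp(-2*I*pi/7) + exp(2*I*pi/7) + 2*exp(6*I*pi/7) + 2*exp(4*I*pi/7)|^2 + 1*|2*exp(-2*I*pi/7) + exp(-4*I*pi/7) + 2*exp(-6*I*pi/7) + exp(6*I*pi/7) + exp(4*I*pi/7)|^2 + 1*|2*exp(-2*I*pi/7) + exp(-6*I*pi/7) + exp(6*I*pi/7) + exp(2*I*pi/7) + 2*exp(4*I*pi/7)|^2 + 1*|2*exp(-4*I*pi/7) + exp(-2*I*pi/7) + exp(-6*I*pi/7) + exp(6*I*pi/7) + 2*exp(2*I*pi/7)|^2 + 1*|exp(-4*I*pi/7) + exp(-6*I*pi/7) + 2*exp(6*I*pi/7) + exp(4*I*pi/7) + 2*exp(2*I*pi/7)|^2 + 1*|2*exp(-4*I*pi/7) + 2*exp(-6*I*pi/7) + exp(-2*I*pi/7) + exp(2*I*pi/7) + exp(4*I*pi/7)|^2]
  = (1/7)[(49) + (11 + 7*exp(-2*I*pi/7) + 5*exp(-4*I*pi/7) + 7*exp(-6*I*pi/7) + 7*exp(6*I*pi/7) + 5*exp(4*I*pi/7) + 7*exp(2*I*pi/7)) + (11 + 7*exp(-4*I*pi/7) + 7*exp(-2*I*pi/7) + 5*exp(-6*I*pi/7) + 5*exp(6*I*pi/7) + 7*exp(2*I*pi/7) + 7*exp(4*I*pi/7)) + (11 + 7*exp(-4*I*pi/7) + 5*exp(-2*I*pi/7) + 7*exp(-6*I*pi/7) + 7*exp(6*I*pi/7) + 5*exp(2*I*pi/7) + 7*exp(4*I*pi/7)) + (11 + 7*exp(-4*I*pi/7) + 5*exp(-2*I*pi/7) + 7*exp(-6*I*pi/7) + 7*exp(6*I*pi/7) + 5*exp(2*I*pi/7) + 7*exp(4*I*pi/7)) + (11 + 7*exp(-4*I*pi/7) + 7*exp(-2*I*pi/7) + 5*exp(-6*I*pi/7) + 5*exp(6*I*pi/7) + 7*exp(2*I*pi/7) + 7*exp(4*I*pi/7)) + (11 + 7*exp(-2*I*pi/7) + 5*exp(-4*I*pi/7) + 7*exp(-6*I*pi/7) + 7*exp(6*I*pi/7) + 5*exp(4*I*pi/7) + 7*exp(2*I*pi/7))] = 77/7 = 11.
(Exp terms are combined using exp(i*s)*conj(exp(i*t)) = exp(i*(s-t)), and sums of them are collapsed using the identity that for every m > 1 the m distinct m-th roots of unity sum to 0, e.g. 1 + exp(2*I*pi/3) + exp(-2*I*pi/3) = 0.)
A character is irreducible iff <chi, chi> = 1, so this representation is reducible.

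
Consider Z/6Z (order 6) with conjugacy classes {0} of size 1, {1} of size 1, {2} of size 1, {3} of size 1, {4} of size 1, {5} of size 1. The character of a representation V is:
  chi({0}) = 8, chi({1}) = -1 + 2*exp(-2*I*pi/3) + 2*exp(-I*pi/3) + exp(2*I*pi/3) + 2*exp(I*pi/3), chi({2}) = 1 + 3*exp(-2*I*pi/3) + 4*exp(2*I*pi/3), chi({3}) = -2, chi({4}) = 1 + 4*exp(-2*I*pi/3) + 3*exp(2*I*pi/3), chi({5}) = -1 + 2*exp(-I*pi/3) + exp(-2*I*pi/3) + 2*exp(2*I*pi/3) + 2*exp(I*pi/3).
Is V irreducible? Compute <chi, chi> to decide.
Not irreducible (reducible): <chi, chi> = 14 > 1.

Details: <chi, chi> = (1/|G|) sum_C |C| * |chi(C)|^2 = (1/6)[1*|8|^2 + 1*|-1 + 2*exp(-2*I*pi/3) + 2*exp(-I*pi/3) + exp(2*I*pi/3) + 2*exp(I*pi/3)|^2 + 1*|1 + 3*exp(-2*I*pi/3) + 4*exp(2*I*pi/3)|^2 + 1*|-2|^2 + 1*|1 + 4*exp(-2*I*pi/3) + 3*exp(2*I*pi/3)|^2 + 1*|-1 + 2*exp(-I*pi/3) + exp(-2*I*pi/3) + 2*exp(2*I*pi/3) + 2*exp(I*pi/3)|^2]
  = (1/6)[(64) + (1) + (7) + (4) + (7) + (1)] = 84/6 = 14.
(Exp terms are combined using exp(i*s)*conj(exp(i*t)) = exp(i*(s-t)), and sums of them are collapsed using the identity that for every m > 1 the m distinct m-th roots of unity sum to 0, e.g. 1 + exp(2*I*pi/3) + exp(-2*I*pi/3) = 0.)
A character is irreducible iff <chi, chi> = 1, so this representation is reducible.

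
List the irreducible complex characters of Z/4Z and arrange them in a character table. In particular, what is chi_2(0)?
Character table of Z/4Z (irreps indexed chi_0,...,chi_3 with chi_k(m) = zeta_4^(k*m), zeta_4 = exp(2*pi*i/4)):
  irrep \ class  {0} (size 1)  {1} (size 1)  {2} (size 1)  {3} (size 1)
  chi_0          1             1             1             1           
  chi_1          1             I             -1            -I          
  chi_2          1             -1            1             -1          
  chi_3          1             -I            -1            I           

Spot check: chi_2(0) = zeta_4^(2*0) = zeta_4^0 = 1.

Why: Z/4Z is abelian, so all 4 irreducible complex representations are 1-dimensional. They are given by chi_k(m) = zeta_4^(k*m) for k = 0,...,3. Row orthogonality: sum_m chi_k(m) conj(chi_l(m)) = 4 * [k = l].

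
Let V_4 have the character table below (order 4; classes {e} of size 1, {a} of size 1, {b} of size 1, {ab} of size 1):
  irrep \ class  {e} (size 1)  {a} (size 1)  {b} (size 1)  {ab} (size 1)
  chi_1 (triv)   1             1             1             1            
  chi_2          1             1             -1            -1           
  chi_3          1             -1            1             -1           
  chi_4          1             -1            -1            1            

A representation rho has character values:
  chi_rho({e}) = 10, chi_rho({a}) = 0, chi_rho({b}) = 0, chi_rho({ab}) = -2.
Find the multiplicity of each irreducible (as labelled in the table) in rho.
Multiplicities: chi_1: 2, chi_2: 3, chi_3: 3, chi_4: 2.

Solution. Use <chi_rho, chi> = (1/|G|) sum_C |C| * chi_rho(C) * conj(chi(C)) with |G| = 4 for each irreducible chi in the table:
  <chi_rho, chi_1> = (1/4)[1*(10)*conj(1) + 1*(0)*conj(1) + 1*(0)*conj(1) + 1*(-2)*conj(1)]
      = (1/4)[(10) + (0) + (0) + (-2)] = 8/4 = 2
  <chi_rho, chi_2> = (1/4)[1*(10)*conj(1) + 1*(0)*conj(1) + 1*(0)*conj(-1) + 1*(-2)*conj(-1)]
      = (1/4)[(10) + (0) + (0) + (2)] = 12/4 = 3
  <chi_rho, chi_3> = (1/4)[1*(10)*conj(1) + 1*(0)*conj(-1) + 1*(0)*conj(1) + 1*(-2)*conj(-1)]
      = (1/4)[(10) + (0) + (0) + (2)] = 12/4 = 3
  <chi_rho, chi_4> = (1/4)[1*(10)*conj(1) + 1*(0)*conj(-1) + 1*(0)*conj(-1) + 1*(-2)*conj(1)]
      = (1/4)[(10) + (0) + (0) + (-2)] = 8/4 = 2
Dimension check: dim(rho) = sum (mult * dim) = 2*1 + 3*1 + 3*1 + 2*1 = 10 = chi_rho(e) = 10.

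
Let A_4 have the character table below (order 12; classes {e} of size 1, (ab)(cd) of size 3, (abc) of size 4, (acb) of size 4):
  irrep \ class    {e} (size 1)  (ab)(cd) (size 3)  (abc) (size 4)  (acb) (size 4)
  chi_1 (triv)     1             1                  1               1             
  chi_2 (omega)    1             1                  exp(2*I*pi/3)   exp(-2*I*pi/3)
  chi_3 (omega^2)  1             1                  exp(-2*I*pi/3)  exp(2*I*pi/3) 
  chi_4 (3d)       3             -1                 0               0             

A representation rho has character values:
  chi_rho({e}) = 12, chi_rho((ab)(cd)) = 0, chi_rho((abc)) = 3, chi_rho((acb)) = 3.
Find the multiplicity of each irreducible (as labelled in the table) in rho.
Multiplicities: chi_1: 3, chi_2: 0, chi_3: 0, chi_4: 3.

Explanation: Use <chi_rho, chi> = (1/|G|) sum_C |C| * chi_rho(C) * conj(chi(C)) with |G| = 12 for each irreducible chi in the table:
  <chi_rho, chi_1> = (1/12)[1*(12)*conj(1) + 3*(0)*conj(1) + 4*(3)*conj(1) + 4*(3)*conj(1)]
      = (1/12)[(12) + (0) + (12) + (12)] = 36/12 = 3
  <chi_rho, chi_2> = (1/12)[1*(12)*conj(1) + 3*(0)*conj(1) + 4*(3)*conj(exp(2*I*pi/3)) + 4*(3)*conj(exp(-2*I*pi/3))]
      = (1/12)[(12) + (0) + (12*exp(-2*I*pi/3)) + (12*exp(2*I*pi/3))] = 0/12 = 0
  <chi_rho, chi_3> = (1/12)[1*(12)*conj(1) + 3*(0)*conj(1) + 4*(3)*conj(exp(-2*I*pi/3)) + 4*(3)*conj(exp(2*I*pi/3))]
      = (1/12)[(12) + (0) + (12*exp(2*I*pi/3)) + (12*exp(-2*I*pi/3))] = 0/12 = 0
  <chi_rho, chi_4> = (1/12)[1*(12)*conj(3) + 3*(0)*conj(-1) + 4*(3)*conj(0) + 4*(3)*conj(0)]
      = (1/12)[(36) + (0) + (0) + (0)] = 36/12 = 3
(Exp terms are combined using exp(i*s)*conj(exp(i*t)) = exp(i*(s-t)), and sums of them are collapsed using the identity that for every m > 1 the m distinct m-th roots of unity sum to 0, e.g. 1 + exp(2*I*pi/3) + exp(-2*I*pi/3) = 0.)
Dimension check: dim(rho) = sum (mult * dim) = 3*1 + 0*1 + 0*1 + 3*3 = 12 = chi_rho(e) = 12.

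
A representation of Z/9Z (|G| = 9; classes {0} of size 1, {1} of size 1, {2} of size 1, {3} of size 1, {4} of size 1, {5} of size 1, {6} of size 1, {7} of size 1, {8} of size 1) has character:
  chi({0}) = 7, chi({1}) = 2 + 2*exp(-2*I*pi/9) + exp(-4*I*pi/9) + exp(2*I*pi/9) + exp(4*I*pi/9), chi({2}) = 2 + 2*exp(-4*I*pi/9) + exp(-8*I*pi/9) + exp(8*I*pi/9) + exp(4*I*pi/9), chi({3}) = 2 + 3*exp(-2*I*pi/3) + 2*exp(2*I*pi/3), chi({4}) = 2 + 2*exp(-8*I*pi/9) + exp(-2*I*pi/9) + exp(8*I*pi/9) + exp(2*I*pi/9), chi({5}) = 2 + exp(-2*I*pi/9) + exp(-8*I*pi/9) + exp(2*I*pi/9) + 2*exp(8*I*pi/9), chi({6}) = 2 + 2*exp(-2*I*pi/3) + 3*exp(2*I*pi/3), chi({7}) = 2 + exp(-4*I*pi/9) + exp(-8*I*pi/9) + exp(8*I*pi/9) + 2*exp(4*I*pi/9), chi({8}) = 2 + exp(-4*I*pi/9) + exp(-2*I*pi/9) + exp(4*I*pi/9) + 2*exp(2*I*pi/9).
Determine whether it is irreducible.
Not irreducible (reducible): <chi, chi> = 11 > 1.

<chi, chi> = (1/|G|) sum_C |C| * |chi(C)|^2 = (1/9)[1*|7|^2 + 1*|2 + 2*exp(-2*I*pi/9) + exp(-4*I*pi/9) + exp(2*I*pi/9) + exp(4*I*pi/9)|^2 + 1*|2 + 2*exp(-4*I*pi/9) + exp(-8*I*pi/9) + exp(8*I*pi/9) + exp(4*I*pi/9)|^2 + 1*|2 + 3*exp(-2*I*pi/3) + 2*exp(2*I*pi/3)|^2 + 1*|2 + 2*exp(-8*I*pi/9) + exp(-2*I*pi/9) + exp(8*I*pi/9) + exp(2*I*pi/9)|^2 + 1*|2 + exp(-2*I*pi/9) + exp(-8*I*pi/9) + exp(2*I*pi/9) + 2*exp(8*I*pi/9)|^2 + 1*|2 + 2*exp(-2*I*pi/3) + 3*exp(2*I*pi/3)|^2 + 1*|2 + exp(-4*I*pi/9) + exp(-8*I*pi/9) + exp(8*I*pi/9) + 2*exp(4*I*pi/9)|^2 + 1*|2 + exp(-4*I*pi/9) + exp(-2*I*pi/9) + exp(4*I*pi/9) + 2*exp(2*I*pi/9)|^2]
  = (1/9)[(49) + (11 + 6*exp(-4*I*pi/9) + 9*exp(-2*I*pi/9) + 3*exp(-2*I*pi/3) + exp(-8*I*pi/9) + exp(8*I*pi/9) + 3*exp(2*I*pi/3) + 9*exp(2*I*pi/9) + 6*exp(4*I*pi/9)) + (11 + 9*exp(-4*I*pi/9) + 3*exp(-2*I*pi/3) + 6*exp(-8*I*pi/9) + exp(-2*I*pi/9) + exp(2*I*pi/9) + 6*exp(8*I*pi/9) + 3*exp(2*I*pi/3) + 9*exp(4*I*pi/9)) + (1) + (11 + 6*exp(-2*I*pi/9) + 9*exp(-8*I*pi/9) + 3*exp(-2*I*pi/3) + exp(-4*I*pi/9) + exp(4*I*pi/9) + 3*exp(2*I*pi/3) + 9*exp(8*I*pi/9) + 6*exp(2*I*pi/9)) + (11 + 6*exp(-2*I*pi/9) + 9*exp(-8*I*pi/9) + 3*exp(-2*I*pi/3) + exp(-4*I*pi/9) + exp(4*I*pi/9) + 3*exp(2*I*pi/3) + 9*exp(8*I*pi/9) + 6*exp(2*I*pi/9)) + (1) + (11 + 9*exp(-4*I*pi/9) + 3*exp(-2*I*pi/3) + 6*exp(-8*I*pi/9) + exp(-2*I*pi/9) + exp(2*I*pi/9) + 6*exp(8*I*pi/9) + 3*exp(2*I*pi/3) + 9*exp(4*I*pi/9)) + (11 + 6*exp(-4*I*pi/9) + 9*exp(-2*I*pi/9) + 3*exp(-2*I*pi/3) + exp(-8*I*pi/9) + exp(8*I*pi/9) + 3*exp(2*I*pi/3) + 9*exp(2*I*pi/9) + 6*exp(4*I*pi/9))] = 99/9 = 11.
(Exp terms are combined using exp(i*s)*conj(exp(i*t)) = exp(i*(s-t)), and sums of them are collapsed using the identity that for every m > 1 the m distinct m-th roots of unity sum to 0, e.g. 1 + exp(2*I*pi/3) + exp(-2*I*pi/3) = 0.)
A character is irreducible iff <chi, chi> = 1, so this representation is reducible.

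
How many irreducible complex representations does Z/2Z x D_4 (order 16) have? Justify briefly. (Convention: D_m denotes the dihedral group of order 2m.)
10

Working: The number of irreducible complex representations of a finite group equals its number of conjugacy classes. For a direct product, #classes(G x H) = #classes(G) * #classes(H). Z/2Z has 2 classes (abelian), D_4 has 5 classes, so 2 * 5 = 10, so Z/2Z x D_4 (order 16) has exactly 10 irreducible complex representations.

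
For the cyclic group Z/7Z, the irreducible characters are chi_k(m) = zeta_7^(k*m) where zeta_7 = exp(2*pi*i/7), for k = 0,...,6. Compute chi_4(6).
chi_4(6) = zeta_7^24 = exp(6*I*pi/7)

Why: chi_4(6) = zeta_7^(4*6) = zeta_7^24. Since zeta_7^7 = 1, this equals zeta_7^3 = exp(2*pi*i*3/7) = exp(6*I*pi/7).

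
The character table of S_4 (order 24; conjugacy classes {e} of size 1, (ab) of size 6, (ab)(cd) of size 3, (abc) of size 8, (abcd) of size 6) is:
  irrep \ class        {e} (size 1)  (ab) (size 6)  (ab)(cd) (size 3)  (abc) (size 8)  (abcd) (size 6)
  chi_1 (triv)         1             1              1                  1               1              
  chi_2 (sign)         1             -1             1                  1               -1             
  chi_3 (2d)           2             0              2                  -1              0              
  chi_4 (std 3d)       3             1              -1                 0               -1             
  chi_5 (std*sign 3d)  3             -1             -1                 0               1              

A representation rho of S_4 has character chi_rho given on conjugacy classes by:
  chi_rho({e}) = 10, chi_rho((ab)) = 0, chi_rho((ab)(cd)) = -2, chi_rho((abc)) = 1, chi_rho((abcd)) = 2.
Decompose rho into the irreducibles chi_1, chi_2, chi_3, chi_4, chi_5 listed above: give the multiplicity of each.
Multiplicities: chi_1: 1, chi_2: 0, chi_3: 0, chi_4: 1, chi_5: 2.

Why: Use <chi_rho, chi> = (1/|G|) sum_C |C| * chi_rho(C) * conj(chi(C)) with |G| = 24 for each irreducible chi in the table:
  <chi_rho, chi_1> = (1/24)[1*(10)*conj(1) + 6*(0)*conj(1) + 3*(-2)*conj(1) + 8*(1)*conj(1) + 6*(2)*conj(1)]
      = (1/24)[(10) + (0) + (-6) + (8) + (12)] = 24/24 = 1
  <chi_rho, chi_2> = (1/24)[1*(10)*conj(1) + 6*(0)*conj(-1) + 3*(-2)*conj(1) + 8*(1)*conj(1) + 6*(2)*conj(-1)]
      = (1/24)[(10) + (0) + (-6) + (8) + (-12)] = 0/24 = 0
  <chi_rho, chi_3> = (1/24)[1*(10)*conj(2) + 6*(0)*conj(0) + 3*(-2)*conj(2) + 8*(1)*conj(-1) + 6*(2)*conj(0)]
      = (1/24)[(20) + (0) + (-12) + (-8) + (0)] = 0/24 = 0
  <chi_rho, chi_4> = (1/24)[1*(10)*conj(3) + 6*(0)*conj(1) + 3*(-2)*conj(-1) + 8*(1)*conj(0) + 6*(2)*conj(-1)]
      = (1/24)[(30) + (0) + (6) + (0) + (-12)] = 24/24 = 1
  <chi_rho, chi_5> = (1/24)[1*(10)*conj(3) + 6*(0)*conj(-1) + 3*(-2)*conj(-1) + 8*(1)*conj(0) + 6*(2)*conj(1)]
      = (1/24)[(30) + (0) + (6) + (0) + (12)] = 48/24 = 2
Dimension check: dim(rho) = sum (mult * dim) = 1*1 + 0*1 + 0*2 + 1*3 + 2*3 = 10 = chi_rho(e) = 10.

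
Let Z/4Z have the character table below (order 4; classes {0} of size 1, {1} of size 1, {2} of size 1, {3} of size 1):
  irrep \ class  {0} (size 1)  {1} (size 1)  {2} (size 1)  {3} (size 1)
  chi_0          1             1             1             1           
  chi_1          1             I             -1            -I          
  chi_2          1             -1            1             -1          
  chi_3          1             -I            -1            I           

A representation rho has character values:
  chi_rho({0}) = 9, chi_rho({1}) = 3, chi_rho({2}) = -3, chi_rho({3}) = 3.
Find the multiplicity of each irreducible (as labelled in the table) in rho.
Multiplicities: chi_0: 3, chi_1: 3, chi_2: 0, chi_3: 3.

Use <chi_rho, chi> = (1/|G|) sum_C |C| * chi_rho(C) * conj(chi(C)) with |G| = 4 for each irreducible chi in the table:
  <chi_rho, chi_0> = (1/4)[1*(9)*conj(1) + 1*(3)*conj(1) + 1*(-3)*conj(1) + 1*(3)*conj(1)]
      = (1/4)[(9) + (3) + (-3) + (3)] = 12/4 = 3
  <chi_rho, chi_1> = (1/4)[1*(9)*conj(1) + 1*(3)*conj(I) + 1*(-3)*conj(-1) + 1*(3)*conj(-I)]
      = (1/4)[(9) + (-3*I) + (3) + (3*I)] = 12/4 = 3
  <chi_rho, chi_2> = (1/4)[1*(9)*conj(1) + 1*(3)*conj(-1) + 1*(-3)*conj(1) + 1*(3)*conj(-1)]
      = (1/4)[(9) + (-3) + (-3) + (-3)] = 0/4 = 0
  <chi_rho, chi_3> = (1/4)[1*(9)*conj(1) + 1*(3)*conj(-I) + 1*(-3)*conj(-1) + 1*(3)*conj(I)]
      = (1/4)[(9) + (3*I) + (3) + (-3*I)] = 12/4 = 3
(Exp terms are combined using exp(i*s)*conj(exp(i*t)) = exp(i*(s-t)), and sums of them are collapsed using the identity that for every m > 1 the m distinct m-th roots of unity sum to 0, e.g. 1 + exp(2*I*pi/3) + exp(-2*I*pi/3) = 0.)
Dimension check: dim(rho) = sum (mult * dim) = 3*1 + 3*1 + 0*1 + 3*1 = 9 = chi_rho(e) = 9.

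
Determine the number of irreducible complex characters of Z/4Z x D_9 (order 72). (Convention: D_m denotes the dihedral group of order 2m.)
24

Proof sketch: The number of irreducible complex representations of a finite group equals its number of conjugacy classes. For a direct product, #classes(G x H) = #classes(G) * #classes(H). Z/4Z has 4 classes (abelian), D_9 has 6 classes, so 4 * 6 = 24, so Z/4Z x D_9 (order 72) has exactly 24 irreducible complex representations.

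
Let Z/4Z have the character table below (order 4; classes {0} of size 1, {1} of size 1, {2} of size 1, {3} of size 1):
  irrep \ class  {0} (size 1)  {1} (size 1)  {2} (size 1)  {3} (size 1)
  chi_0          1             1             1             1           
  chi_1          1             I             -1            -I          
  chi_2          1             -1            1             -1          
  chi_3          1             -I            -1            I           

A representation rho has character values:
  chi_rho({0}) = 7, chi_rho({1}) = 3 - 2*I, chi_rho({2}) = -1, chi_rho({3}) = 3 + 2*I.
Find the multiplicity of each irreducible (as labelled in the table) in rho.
Multiplicities: chi_0: 3, chi_1: 1, chi_2: 0, chi_3: 3.

Solution. Use <chi_rho, chi> = (1/|G|) sum_C |C| * chi_rho(C) * conj(chi(C)) with |G| = 4 for each irreducible chi in the table:
  <chi_rho, chi_0> = (1/4)[1*(7)*conj(1) + 1*(3 - 2*I)*conj(1) + 1*(-1)*conj(1) + 1*(3 + 2*I)*conj(1)]
      = (1/4)[(7) + (3 - 2*I) + (-1) + (3 + 2*I)] = 12/4 = 3
  <chi_rho, chi_1> = (1/4)[1*(7)*conj(1) + 1*(3 - 2*I)*conj(I) + 1*(-1)*conj(-1) + 1*(3 + 2*I)*conj(-I)]
      = (1/4)[(7) + (-2 - 3*I) + (1) + (-2 + 3*I)] = 4/4 = 1
  <chi_rho, chi_2> = (1/4)[1*(7)*conj(1) + 1*(3 - 2*I)*conj(-1) + 1*(-1)*conj(1) + 1*(3 + 2*I)*conj(-1)]
      = (1/4)[(7) + (-3 + 2*I) + (-1) + (-3 - 2*I)] = 0/4 = 0
  <chi_rho, chi_3> = (1/4)[1*(7)*conj(1) + 1*(3 - 2*I)*conj(-I) + 1*(-1)*conj(-1) + 1*(3 + 2*I)*conj(I)]
      = (1/4)[(7) + (2 + 3*I) + (1) + (2 - 3*I)] = 12/4 = 3
(Exp terms are combined using exp(i*s)*conj(exp(i*t)) = exp(i*(s-t)), and sums of them are collapsed using the identity that for every m > 1 the m distinct m-th roots of unity sum to 0, e.g. 1 + exp(2*I*pi/3) + exp(-2*I*pi/3) = 0.)
Dimension check: dim(rho) = sum (mult * dim) = 3*1 + 1*1 + 0*1 + 3*1 = 7 = chi_rho(e) = 7.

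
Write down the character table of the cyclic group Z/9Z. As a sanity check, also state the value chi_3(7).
Character table of Z/9Z (irreps indexed chi_0,...,chi_8 with chi_k(m) = zeta_9^(k*m), zeta_9 = exp(2*pi*i/9)):
  irrep \ class  {0} (size 1)  {1} (size 1)    {2} (size 1)    {3} (size 1)    {4} (size 1)    {5} (size 1)    {6} (size 1)    {7} (size 1)    {8} (size 1)  
  chi_0          1             1               1               1               1               1               1               1               1             
  chi_1          1             exp(2*I*pi/9)   exp(4*I*pi/9)   exp(2*I*pi/3)   exp(8*I*pi/9)   exp(-8*I*pi/9)  exp(-2*I*pi/3)  exp(-4*I*pi/9)  exp(-2*I*pi/9)
  chi_2          1             exp(4*I*pi/9)   exp(8*I*pi/9)   exp(-2*I*pi/3)  exp(-2*I*pi/9)  exp(2*I*pi/9)   exp(2*I*pi/3)   exp(-8*I*pi/9)  exp(-4*I*pi/9)
  chi_3          1             exp(2*I*pi/3)   exp(-2*I*pi/3)  1               exp(2*I*pi/3)   exp(-2*I*pi/3)  1               exp(2*I*pi/3)   exp(-2*I*pi/3)
  chi_4          1             exp(8*I*pi/9)   exp(-2*I*pi/9)  exp(2*I*pi/3)   exp(-4*I*pi/9)  exp(4*I*pi/9)   exp(-2*I*pi/3)  exp(2*I*pi/9)   exp(-8*I*pi/9)
  chi_5          1             exp(-8*I*pi/9)  exp(2*I*pi/9)   exp(-2*I*pi/3)  exp(4*I*pi/9)   exp(-4*I*pi/9)  exp(2*I*pi/3)   exp(-2*I*pi/9)  exp(8*I*pi/9) 
  chi_6          1             exp(-2*I*pi/3)  exp(2*I*pi/3)   1               exp(-2*I*pi/3)  exp(2*I*pi/3)   1               exp(-2*I*pi/3)  exp(2*I*pi/3) 
  chi_7          1             exp(-4*I*pi/9)  exp(-8*I*pi/9)  exp(2*I*pi/3)   exp(2*I*pi/9)   exp(-2*I*pi/9)  exp(-2*I*pi/3)  exp(8*I*pi/9)   exp(4*I*pi/9) 
  chi_8          1             exp(-2*I*pi/9)  exp(-4*I*pi/9)  exp(-2*I*pi/3)  exp(-8*I*pi/9)  exp(8*I*pi/9)   exp(2*I*pi/3)   exp(4*I*pi/9)   exp(2*I*pi/9) 

Spot check: chi_3(7) = zeta_9^(3*7) = zeta_9^21 = exp(2*I*pi/3).

Reasoning: Z/9Z is abelian, so all 9 irreducible complex representations are 1-dimensional. They are given by chi_k(m) = zeta_9^(k*m) for k = 0,...,8. Row orthogonality: sum_m chi_k(m) conj(chi_l(m)) = 9 * [k = l].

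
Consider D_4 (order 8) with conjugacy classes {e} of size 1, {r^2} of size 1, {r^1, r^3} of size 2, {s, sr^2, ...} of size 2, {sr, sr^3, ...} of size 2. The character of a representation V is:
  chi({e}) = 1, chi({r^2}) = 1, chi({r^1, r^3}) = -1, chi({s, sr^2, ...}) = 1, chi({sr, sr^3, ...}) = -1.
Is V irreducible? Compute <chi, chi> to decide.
Irreducible: <chi, chi> = 1.

Solution. <chi, chi> = (1/|G|) sum_C |C| * |chi(C)|^2 = (1/8)[1*|1|^2 + 1*|1|^2 + 2*|-1|^2 + 2*|1|^2 + 2*|-1|^2]
  = (1/8)[(1) + (1) + (2) + (2) + (2)] = 8/8 = 1.
A character is irreducible iff <chi, chi> = 1, so this representation is irreducible.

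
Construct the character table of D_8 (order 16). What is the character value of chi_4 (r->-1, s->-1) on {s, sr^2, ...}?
Conjugacy classes: {e} of size 1, {r^4} of size 1, {r^1, r^7} of size 2, {r^2, r^6} of size 2, {r^3, r^5} of size 2, {s, sr^2, ...} of size 4, {sr, sr^3, ...} of size 4.
Character table:
  irrep \ class              {e} (size 1)  {r^4} (size 1)  {r^1, r^7} (size 2)  {r^2, r^6} (size 2)  {r^3, r^5} (size 2)  {s, sr^2, ...} (size 4)  {sr, sr^3, ...} (size 4)
  chi_1 (triv)               1             1               1                    1                    1                    1                        1                       
  chi_2 (sign: r->1, s->-1)  1             1               1                    1                    1                    -1                       -1                      
  chi_3 (r->-1, s->1)        1             1               -1                   1                    -1                   1                        -1                      
  chi_4 (r->-1, s->-1)       1             1               -1                   1                    -1                   -1                       1                       
  chi_5 (2d, j=1)            2             -2              sqrt(2)              0                    -sqrt(2)             0                        0                       
  chi_6 (2d, j=2)            2             2               0                    -2                   0                    0                        0                       
  chi_7 (2d, j=3)            2             -2              -sqrt(2)             0                    sqrt(2)              0                        0                       

Spot check: chi_4 (r->-1, s->-1) on {s, sr^2, ...} = -1.

Justification: D_8 has order 2*8 = 16 with 7 conjugacy classes, hence 7 irreducibles. Sum of squared dims 1 + 1 + 1 + 1 + 4 + 4 + 4 = 16 = |G|. Linear characters come from the abelianisation; the 2-dimensional irreps have character r^k -> 2*cos(2*pi*j*k/8), reflections -> 0.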